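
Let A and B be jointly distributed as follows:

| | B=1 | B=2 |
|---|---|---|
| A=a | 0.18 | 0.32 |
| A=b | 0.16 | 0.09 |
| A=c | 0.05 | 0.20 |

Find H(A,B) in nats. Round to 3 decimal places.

1.655 nats

H(A,B) = −Σ p(x,y)·ln p(x,y) over all 6 cells.
  cell (a,1): −0.18·ln0.18 = 0.3087
  cell (a,2): −0.32·ln0.32 = 0.3646
  cell (b,1): −0.16·ln0.16 = 0.2932
  cell (b,2): −0.09·ln0.09 = 0.2167
  cell (c,1): −0.05·ln0.05 = 0.1498
  cell (c,2): −0.20·ln0.20 = 0.3219
Sum = 1.655 nats.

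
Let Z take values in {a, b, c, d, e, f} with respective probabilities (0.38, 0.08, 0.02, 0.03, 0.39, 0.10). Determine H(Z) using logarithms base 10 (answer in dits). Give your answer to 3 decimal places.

0.587 dits

H(Z) = −Σ p·log₁₀ p.
  −(0.38)·log₁₀(0.38) = 0.1597
  −(0.08)·log₁₀(0.08) = 0.0878
  −(0.02)·log₁₀(0.02) = 0.0340
  −(0.03)·log₁₀(0.03) = 0.0457
  −(0.39)·log₁₀(0.39) = 0.1595
  −(0.10)·log₁₀(0.10) = 0.1000
Sum: 0.1597 + 0.0878 + 0.0340 + 0.0457 + 0.1595 + 0.1000 = 0.587 dits.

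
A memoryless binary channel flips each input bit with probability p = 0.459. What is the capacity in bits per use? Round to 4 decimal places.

Binary symmetric channel: C = 1 − h₂(ε) where h₂ is the binary entropy function.
h₂(0.459) = −0.459·log₂0.459 − 0.541·log₂0.541 = 0.9951.
C = 1 − 0.9951 = 0.0049 bits per channel use.

0.0049 bits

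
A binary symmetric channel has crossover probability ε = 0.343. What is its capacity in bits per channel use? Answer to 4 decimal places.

Binary symmetric channel: C = 1 − h₂(ε) where h₂ is the binary entropy function.
h₂(0.343) = −0.343·log₂0.343 − 0.657·log₂0.657 = 0.9277.
C = 1 − 0.9277 = 0.0723 bits per channel use.

0.0723 bits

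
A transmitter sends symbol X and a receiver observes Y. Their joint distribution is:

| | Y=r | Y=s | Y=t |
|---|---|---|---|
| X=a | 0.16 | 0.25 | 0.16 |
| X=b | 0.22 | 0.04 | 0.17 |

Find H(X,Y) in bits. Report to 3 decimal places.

H(X,Y) = −Σ p(x,y)·log₂ p(x,y) over all 6 cells.
  cell (a,r): −0.16·log₂0.16 = 0.4230
  cell (a,s): −0.25·log₂0.25 = 0.5000
  cell (a,t): −0.16·log₂0.16 = 0.4230
  cell (b,r): −0.22·log₂0.22 = 0.4806
  cell (b,s): −0.04·log₂0.04 = 0.1858
  cell (b,t): −0.17·log₂0.17 = 0.4346
Sum = 2.447 bits.

2.447 bits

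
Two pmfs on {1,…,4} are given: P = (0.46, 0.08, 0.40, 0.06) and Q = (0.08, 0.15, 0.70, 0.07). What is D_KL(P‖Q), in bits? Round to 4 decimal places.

D(P‖Q) = Σ p·log₂(p/q).
  0.46·log₂(0.46/0.08) = 1.16084
  0.08·log₂(0.08/0.15) = -0.07255
  0.40·log₂(0.40/0.70) = -0.32294
  0.06·log₂(0.06/0.07) = -0.01334
D(P‖Q) = 0.7520 bits.

0.7520 bits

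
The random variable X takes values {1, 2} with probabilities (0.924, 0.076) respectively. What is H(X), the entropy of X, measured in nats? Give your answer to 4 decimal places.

0.2689 nats

H(X) = −Σ p·ln p.
  −(0.924)·ln(0.924) = 0.07304
  −(0.076)·ln(0.076) = 0.19585
Sum: 0.07304 + 0.19585 = 0.2689 nats.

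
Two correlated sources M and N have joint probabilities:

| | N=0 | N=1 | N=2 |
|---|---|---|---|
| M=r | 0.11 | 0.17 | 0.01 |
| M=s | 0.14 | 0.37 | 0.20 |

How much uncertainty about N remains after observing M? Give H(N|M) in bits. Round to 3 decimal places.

1.375 bits

Marginals: p(M) = (0.2900, 0.7100), p(N) = (0.2500, 0.5400, 0.2100).
H(N|M) = Σ p(M) · H(N|M=·).
  M=r: p=0.2900, H(N|M=r) = 1.1497
  M=s: p=0.7100, H(N|M=s) = 1.4668
Weighted sum = 1.375 bits.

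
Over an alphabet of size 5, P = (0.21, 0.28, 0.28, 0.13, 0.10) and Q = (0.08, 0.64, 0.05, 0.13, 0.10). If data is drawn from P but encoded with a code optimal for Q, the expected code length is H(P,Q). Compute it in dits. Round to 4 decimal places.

0.8641 dits

H(P,Q) = −Σ p·log₁₀ q.
  −0.21·log₁₀(0.08) = 0.23035
  −0.28·log₁₀(0.64) = 0.05427
  −0.28·log₁₀(0.05) = 0.36429
  −0.13·log₁₀(0.13) = 0.11519
  −0.10·log₁₀(0.10) = 0.10000
H(P,Q) = 0.8641 dits.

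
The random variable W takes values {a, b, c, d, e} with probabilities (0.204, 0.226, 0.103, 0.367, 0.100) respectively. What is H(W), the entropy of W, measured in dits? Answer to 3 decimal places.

H(W) = −Σ p·log₁₀ p.
  −(0.204)·log₁₀(0.204) = 0.1408
  −(0.226)·log₁₀(0.226) = 0.1460
  −(0.103)·log₁₀(0.103) = 0.1017
  −(0.367)·log₁₀(0.367) = 0.1598
  −(0.100)·log₁₀(0.100) = 0.1000
Sum: 0.1408 + 0.1460 + 0.1017 + 0.1598 + 0.1000 = 0.648 dits.

0.648 dits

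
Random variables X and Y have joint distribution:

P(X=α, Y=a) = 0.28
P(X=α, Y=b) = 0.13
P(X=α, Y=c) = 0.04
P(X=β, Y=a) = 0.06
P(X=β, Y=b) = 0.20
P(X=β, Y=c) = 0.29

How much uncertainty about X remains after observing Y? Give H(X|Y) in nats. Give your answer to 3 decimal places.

0.502 nats

Chain rule: H(X|Y) = H(X,Y) − H(Y).
Marginals: p(X) = (0.4500, 0.5500), p(Y) = (0.3400, 0.3300, 0.3300).
H(X,Y) = 1.6001 nats; H(Y) = 1.0985 nats.
H(X|Y) = 1.6001 − 1.0985 = 0.502 nats.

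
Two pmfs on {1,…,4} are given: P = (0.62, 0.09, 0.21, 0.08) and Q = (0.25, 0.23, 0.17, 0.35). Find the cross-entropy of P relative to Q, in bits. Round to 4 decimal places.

H(P,Q) = −Σ p·log₂ q.
  −0.62·log₂(0.25) = 1.24000
  −0.09·log₂(0.23) = 0.19083
  −0.21·log₂(0.17) = 0.53684
  −0.08·log₂(0.35) = 0.12117
H(P,Q) = 2.0888 bits.

2.0888 bits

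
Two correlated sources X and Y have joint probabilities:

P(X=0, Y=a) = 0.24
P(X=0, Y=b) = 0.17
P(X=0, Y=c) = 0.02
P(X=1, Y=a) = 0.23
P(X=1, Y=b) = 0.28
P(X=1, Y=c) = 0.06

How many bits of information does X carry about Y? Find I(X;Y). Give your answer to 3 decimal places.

0.021 bits

Marginals: p(X) = (0.4300, 0.5700), p(Y) = (0.4700, 0.4500, 0.0800).
I(X;Y) = H(X) + H(Y) − H(X,Y).
H(X) = 0.9858, H(Y) = 1.3219, H(X,Y) = 2.2870.
I(X;Y) = 0.9858 + 1.3219 − 2.2870 = 0.021 bits.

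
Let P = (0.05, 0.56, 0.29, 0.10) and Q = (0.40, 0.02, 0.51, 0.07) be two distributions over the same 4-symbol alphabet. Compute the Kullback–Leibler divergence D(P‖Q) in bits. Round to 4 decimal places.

2.3574 bits

D(P‖Q) = Σ p·log₂(p/q).
  0.05·log₂(0.05/0.40) = -0.15000
  0.56·log₂(0.56/0.02) = 2.69212
  0.29·log₂(0.29/0.51) = -0.23619
  0.10·log₂(0.10/0.07) = 0.05146
D(P‖Q) = 2.3574 bits.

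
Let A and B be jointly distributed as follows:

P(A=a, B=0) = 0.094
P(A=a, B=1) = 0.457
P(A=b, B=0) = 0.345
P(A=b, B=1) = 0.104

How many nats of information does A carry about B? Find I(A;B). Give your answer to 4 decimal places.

Marginals: p(A) = (0.5510, 0.4490), p(B) = (0.4390, 0.5610).
I(A;B) = Σ p(x,y)·ln[p(x,y)/(p(x)p(y))].
  (a,0): 0.094·ln(0.3886) = -0.08885
  (a,1): 0.457·ln(1.4784) = 0.17868
  (b,0): 0.345·ln(1.7503) = 0.19312
  (b,1): 0.104·ln(0.4129) = -0.09200
Sum = 0.1910 nats.

0.1910 nats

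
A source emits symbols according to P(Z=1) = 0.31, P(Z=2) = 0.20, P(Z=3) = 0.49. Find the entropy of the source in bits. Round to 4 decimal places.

1.4925 bits

H(Z) = −Σ p·log₂ p.
  −(0.31)·log₂(0.31) = 0.52379
  −(0.20)·log₂(0.20) = 0.46439
  −(0.49)·log₂(0.49) = 0.50428
Sum: 0.52379 + 0.46439 + 0.50428 = 1.4925 bits.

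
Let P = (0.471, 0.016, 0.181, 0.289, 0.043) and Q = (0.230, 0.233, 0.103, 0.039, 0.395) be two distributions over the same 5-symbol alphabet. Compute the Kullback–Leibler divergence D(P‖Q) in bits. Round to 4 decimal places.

1.2699 bits

D(P‖Q) = Σ p·log₂(p/q).
  0.471·log₂(0.471/0.230) = 0.48706
  0.016·log₂(0.016/0.233) = -0.06183
  0.181·log₂(0.181/0.103) = 0.14722
  0.289·log₂(0.289/0.039) = 0.83507
  0.043·log₂(0.043/0.395) = -0.13758
D(P‖Q) = 1.2699 bits.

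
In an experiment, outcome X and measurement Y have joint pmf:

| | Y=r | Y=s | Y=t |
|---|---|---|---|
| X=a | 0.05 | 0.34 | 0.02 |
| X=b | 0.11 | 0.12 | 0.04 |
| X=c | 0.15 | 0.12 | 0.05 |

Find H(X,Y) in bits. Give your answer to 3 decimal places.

H(X,Y) = −Σ p(x,y)·log₂ p(x,y) over all 9 cells.
  cell (a,r): −0.05·log₂0.05 = 0.2161
  cell (a,s): −0.34·log₂0.34 = 0.5292
  cell (a,t): −0.02·log₂0.02 = 0.1129
  cell (b,r): −0.11·log₂0.11 = 0.3503
  cell (b,s): −0.12·log₂0.12 = 0.3671
  cell (b,t): −0.04·log₂0.04 = 0.1858
  cell (c,r): −0.15·log₂0.15 = 0.4105
  cell (c,s): −0.12·log₂0.12 = 0.3671
  cell (c,t): −0.05·log₂0.05 = 0.2161
Sum = 2.755 bits.

2.755 bits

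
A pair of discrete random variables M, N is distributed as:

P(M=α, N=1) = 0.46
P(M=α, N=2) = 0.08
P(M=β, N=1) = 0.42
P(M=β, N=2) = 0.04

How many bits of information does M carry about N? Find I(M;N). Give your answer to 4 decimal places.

Marginals: p(M) = (0.5400, 0.4600), p(N) = (0.8800, 0.1200).
I(M;N) = Σ p(x,y)·log₂[p(x,y)/(p(x)p(y))].
  (α,1): 0.46·log₂(0.9680) = -0.02157
  (α,2): 0.08·log₂(1.2346) = 0.02432
  (β,1): 0.42·log₂(1.0375) = 0.02234
  (β,2): 0.04·log₂(0.7246) = -0.01859
Sum = 0.0065 bits.

0.0065 bits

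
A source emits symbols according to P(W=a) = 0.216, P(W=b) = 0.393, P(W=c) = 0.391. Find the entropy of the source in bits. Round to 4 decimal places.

1.5368 bits

H(W) = −Σ p·log₂ p.
  −(0.216)·log₂(0.216) = 0.47755
  −(0.393)·log₂(0.393) = 0.52953
  −(0.391)·log₂(0.391) = 0.52971
Sum: 0.47755 + 0.52953 + 0.52971 = 1.5368 bits.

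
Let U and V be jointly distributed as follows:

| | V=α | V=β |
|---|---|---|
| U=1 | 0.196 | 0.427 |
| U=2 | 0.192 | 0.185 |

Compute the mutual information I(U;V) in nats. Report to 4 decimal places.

0.0186 nats

Marginals: p(U) = (0.6230, 0.3770), p(V) = (0.3880, 0.6120).
I(U;V) = H(U) + H(V) − H(U,V).
H(U) = 0.6626, H(V) = 0.6678, H(U,V) = 1.3118.
I(U;V) = 0.6626 + 0.6678 − 1.3118 = 0.0186 nats.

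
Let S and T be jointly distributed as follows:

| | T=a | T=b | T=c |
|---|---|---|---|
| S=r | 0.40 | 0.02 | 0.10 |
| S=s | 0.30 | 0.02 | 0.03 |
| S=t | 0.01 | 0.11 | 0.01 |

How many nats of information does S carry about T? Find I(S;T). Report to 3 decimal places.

0.221 nats

Marginals: p(S) = (0.5200, 0.3500, 0.1300), p(T) = (0.7100, 0.1500, 0.1400).
I(S;T) = Σ p(x,y)·ln[p(x,y)/(p(x)p(y))].
  (r,a): 0.40·ln(1.0834) = 0.0321
  (r,b): 0.02·ln(0.2564) = -0.0272
  (r,c): 0.10·ln(1.3736) = 0.0317
  (s,a): 0.30·ln(1.2072) = 0.0565
  (s,b): 0.02·ln(0.3810) = -0.0193
  (s,c): 0.03·ln(0.6122) = -0.0147
  (t,a): 0.01·ln(0.1083) = -0.0222
  (t,b): 0.11·ln(5.6410) = 0.1903
  (t,c): 0.01·ln(0.5495) = -0.0060
Sum = 0.221 nats.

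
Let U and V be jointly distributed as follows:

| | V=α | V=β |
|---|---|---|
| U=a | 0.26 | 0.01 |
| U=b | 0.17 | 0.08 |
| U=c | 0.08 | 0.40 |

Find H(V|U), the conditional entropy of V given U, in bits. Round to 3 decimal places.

Marginals: p(U) = (0.2700, 0.2500, 0.4800), p(V) = (0.5100, 0.4900).
H(V|U) = Σ p(U) · H(V|U=·).
  U=a: p=0.2700, H(V|U=a) = 0.2285
  U=b: p=0.2500, H(V|U=b) = 0.9044
  U=c: p=0.4800, H(V|U=c) = 0.6500
Weighted sum = 0.600 bits.

0.600 bits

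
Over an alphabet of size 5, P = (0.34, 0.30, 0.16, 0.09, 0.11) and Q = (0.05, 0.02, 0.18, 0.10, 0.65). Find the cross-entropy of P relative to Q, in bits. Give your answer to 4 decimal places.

3.9258 bits

H(P,Q) = −Σ p·log₂ q.
  −0.34·log₂(0.05) = 1.46946
  −0.30·log₂(0.02) = 1.69316
  −0.16·log₂(0.18) = 0.39583
  −0.09·log₂(0.10) = 0.29897
  −0.11·log₂(0.65) = 0.06836
H(P,Q) = 3.9258 bits.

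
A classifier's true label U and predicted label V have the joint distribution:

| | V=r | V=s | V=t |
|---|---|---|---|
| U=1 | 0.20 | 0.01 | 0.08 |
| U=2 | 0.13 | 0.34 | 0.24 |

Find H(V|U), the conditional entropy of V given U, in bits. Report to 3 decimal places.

Marginals: p(U) = (0.2900, 0.7100), p(V) = (0.3300, 0.3500, 0.3200).
H(V|U) = Σ p(U) · H(V|U=·).
  U=1: p=0.2900, H(V|U=1) = 1.0498
  U=2: p=0.7100, H(V|U=2) = 1.4861
Weighted sum = 1.360 bits.

1.360 bits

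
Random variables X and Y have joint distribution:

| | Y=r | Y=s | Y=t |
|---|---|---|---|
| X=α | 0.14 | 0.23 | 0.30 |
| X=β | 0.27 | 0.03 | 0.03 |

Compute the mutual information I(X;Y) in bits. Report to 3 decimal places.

0.256 bits

Marginals: p(X) = (0.6700, 0.3300), p(Y) = (0.4100, 0.2600, 0.3300).
I(X;Y) = Σ p(x,y)·log₂[p(x,y)/(p(x)p(y))].
  (α,r): 0.14·log₂(0.5096) = -0.1361
  (α,s): 0.23·log₂(1.3203) = 0.0922
  (α,t): 0.30·log₂(1.3569) = 0.1321
  (β,r): 0.27·log₂(1.9956) = 0.2691
  (β,s): 0.03·log₂(0.3497) = -0.0455
  (β,t): 0.03·log₂(0.2755) = -0.0558
Sum = 0.256 bits.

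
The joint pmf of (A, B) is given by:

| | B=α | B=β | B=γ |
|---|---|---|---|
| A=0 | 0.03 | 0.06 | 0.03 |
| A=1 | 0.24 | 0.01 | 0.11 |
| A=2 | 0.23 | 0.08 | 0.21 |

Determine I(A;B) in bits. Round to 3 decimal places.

Marginals: p(A) = (0.1200, 0.3600, 0.5200), p(B) = (0.5000, 0.1500, 0.3500).
I(A;B) = H(A) + H(B) − H(A,B).
H(A) = 1.3883, H(B) = 1.4406, H(A,B) = 2.7099.
I(A;B) = 1.3883 + 1.4406 − 2.7099 = 0.119 bits.

0.119 bits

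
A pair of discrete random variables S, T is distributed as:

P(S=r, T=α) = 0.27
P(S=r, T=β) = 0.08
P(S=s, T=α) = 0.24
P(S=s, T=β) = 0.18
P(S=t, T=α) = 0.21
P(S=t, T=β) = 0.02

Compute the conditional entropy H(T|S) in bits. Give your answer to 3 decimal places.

0.783 bits

Chain rule: H(T|S) = H(S,T) − H(S).
Marginals: p(S) = (0.3500, 0.4200, 0.2300), p(T) = (0.7200, 0.2800).
H(S,T) = 2.3267 bits; H(S) = 1.5434 bits.
H(T|S) = 2.3267 − 1.5434 = 0.783 bits.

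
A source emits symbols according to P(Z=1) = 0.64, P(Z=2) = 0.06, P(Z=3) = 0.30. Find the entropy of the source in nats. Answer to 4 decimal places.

0.8156 nats

H(Z) = −Σ p·ln p.
  −(0.64)·ln(0.64) = 0.28562
  −(0.06)·ln(0.06) = 0.16880
  −(0.30)·ln(0.30) = 0.36119
Sum: 0.28562 + 0.16880 + 0.36119 = 0.8156 nats.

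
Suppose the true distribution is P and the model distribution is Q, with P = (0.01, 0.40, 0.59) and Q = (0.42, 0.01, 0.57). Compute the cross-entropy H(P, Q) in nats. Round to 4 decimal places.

H(P,Q) = −Σ p·ln q.
  −0.01·ln(0.42) = 0.00868
  −0.40·ln(0.01) = 1.84207
  −0.59·ln(0.57) = 0.33165
H(P,Q) = 2.1824 nats.

2.1824 nats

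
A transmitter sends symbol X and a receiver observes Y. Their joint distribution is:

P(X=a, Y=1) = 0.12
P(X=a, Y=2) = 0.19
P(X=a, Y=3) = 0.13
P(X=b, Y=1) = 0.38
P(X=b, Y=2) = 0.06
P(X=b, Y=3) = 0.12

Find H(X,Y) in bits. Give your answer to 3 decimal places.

2.346 bits

H(X,Y) = −Σ p(x,y)·log₂ p(x,y) over all 6 cells.
  cell (a,1): −0.12·log₂0.12 = 0.3671
  cell (a,2): −0.19·log₂0.19 = 0.4552
  cell (a,3): −0.13·log₂0.13 = 0.3826
  cell (b,1): −0.38·log₂0.38 = 0.5305
  cell (b,2): −0.06·log₂0.06 = 0.2435
  cell (b,3): −0.12·log₂0.12 = 0.3671
Sum = 2.346 bits.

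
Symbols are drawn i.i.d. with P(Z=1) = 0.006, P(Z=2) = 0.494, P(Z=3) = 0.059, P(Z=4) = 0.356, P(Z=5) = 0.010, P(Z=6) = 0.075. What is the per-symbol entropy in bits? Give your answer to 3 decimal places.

1.665 bits

H(Z) = −Σ p·log₂ p.
  −(0.006)·log₂(0.006) = 0.0443
  −(0.494)·log₂(0.494) = 0.5026
  −(0.059)·log₂(0.059) = 0.2409
  −(0.356)·log₂(0.356) = 0.5305
  −(0.010)·log₂(0.010) = 0.0664
  −(0.075)·log₂(0.075) = 0.2803
Sum: 0.0443 + 0.5026 + 0.2409 + 0.5305 + 0.0664 + 0.2803 = 1.665 bits.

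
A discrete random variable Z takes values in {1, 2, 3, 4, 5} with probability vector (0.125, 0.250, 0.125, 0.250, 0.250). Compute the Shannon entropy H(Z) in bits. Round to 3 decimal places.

2.250 bits

H(Z) = −Σ p·log₂ p.
  −(0.125)·log₂(0.125) = 0.3750
  −(0.250)·log₂(0.250) = 0.5000
  −(0.125)·log₂(0.125) = 0.3750
  −(0.250)·log₂(0.250) = 0.5000
  −(0.250)·log₂(0.250) = 0.5000
Sum: 0.3750 + 0.5000 + 0.3750 + 0.5000 + 0.5000 = 2.250 bits.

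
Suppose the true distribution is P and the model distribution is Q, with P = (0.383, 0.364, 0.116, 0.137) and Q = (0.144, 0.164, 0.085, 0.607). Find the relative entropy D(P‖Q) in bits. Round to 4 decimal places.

0.7170 bits

D(P‖Q) = Σ p·log₂(p/q).
  0.383·log₂(0.383/0.144) = 0.54052
  0.364·log₂(0.364/0.164) = 0.41869
  0.116·log₂(0.116/0.085) = 0.05204
  0.137·log₂(0.137/0.607) = -0.29421
D(P‖Q) = 0.7170 bits.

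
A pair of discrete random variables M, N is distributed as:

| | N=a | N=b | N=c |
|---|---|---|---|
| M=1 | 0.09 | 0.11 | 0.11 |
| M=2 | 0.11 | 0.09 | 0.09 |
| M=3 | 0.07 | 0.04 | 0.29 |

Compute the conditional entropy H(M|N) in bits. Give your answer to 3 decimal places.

Marginals: p(M) = (0.3100, 0.2900, 0.4000), p(N) = (0.2700, 0.2400, 0.4900).
H(M|N) = Σ p(N) · H(M|N=·).
  N=a: p=0.2700, H(M|N=a) = 1.5610
  N=b: p=0.2400, H(M|N=b) = 1.4773
  N=c: p=0.4900, H(M|N=c) = 1.3807
Weighted sum = 1.453 bits.

1.453 bits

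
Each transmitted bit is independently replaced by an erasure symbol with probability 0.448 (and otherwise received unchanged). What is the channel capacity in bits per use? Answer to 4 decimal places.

0.5520 bits

Binary erasure channel: capacity C = 1 − ε.
C = 1 − 0.448 = 0.5520 bits per channel use.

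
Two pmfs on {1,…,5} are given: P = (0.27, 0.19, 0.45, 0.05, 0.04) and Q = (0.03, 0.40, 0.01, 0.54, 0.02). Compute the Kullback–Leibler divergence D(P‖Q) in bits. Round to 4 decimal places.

2.9915 bits

D(P‖Q) = Σ p·log₂(p/q).
  0.27·log₂(0.27/0.03) = 0.85588
  0.19·log₂(0.19/0.40) = -0.20406
  0.45·log₂(0.45/0.01) = 2.47133
  0.05·log₂(0.05/0.54) = -0.17165
  0.04·log₂(0.04/0.02) = 0.04000
D(P‖Q) = 2.9915 bits.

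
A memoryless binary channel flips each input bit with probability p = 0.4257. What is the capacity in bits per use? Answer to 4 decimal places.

0.0160 bits

Binary symmetric channel: C = 1 − h₂(ε) where h₂ is the binary entropy function.
h₂(0.4257) = −0.4257·log₂0.4257 − 0.5743·log₂0.5743 = 0.9840.
C = 1 − 0.9840 = 0.0160 bits per channel use.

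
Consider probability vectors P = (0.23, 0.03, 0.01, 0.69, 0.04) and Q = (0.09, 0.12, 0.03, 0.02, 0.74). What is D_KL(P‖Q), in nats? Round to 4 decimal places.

2.4898 nats

D(P‖Q) = Σ p·ln(p/q).
  0.23·ln(0.23/0.09) = 0.21580
  0.03·ln(0.03/0.12) = -0.04159
  0.01·ln(0.01/0.03) = -0.01099
  0.69·ln(0.69/0.02) = 2.44326
  0.04·ln(0.04/0.74) = -0.11671
D(P‖Q) = 2.4898 nats.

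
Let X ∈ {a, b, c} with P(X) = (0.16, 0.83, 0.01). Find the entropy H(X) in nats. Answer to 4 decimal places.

0.4939 nats

H(X) = −Σ p·ln p.
  −(0.16)·ln(0.16) = 0.29321
  −(0.83)·ln(0.83) = 0.15465
  −(0.01)·ln(0.01) = 0.04605
Sum: 0.29321 + 0.15465 + 0.04605 = 0.4939 nats.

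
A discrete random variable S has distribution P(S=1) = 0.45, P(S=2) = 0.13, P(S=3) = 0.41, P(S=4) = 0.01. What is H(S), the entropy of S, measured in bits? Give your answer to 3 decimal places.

H(S) = −Σ p·log₂ p.
  −(0.45)·log₂(0.45) = 0.5184
  −(0.13)·log₂(0.13) = 0.3826
  −(0.41)·log₂(0.41) = 0.5274
  −(0.01)·log₂(0.01) = 0.0664
Sum: 0.5184 + 0.3826 + 0.5274 + 0.0664 = 1.495 bits.

1.495 bits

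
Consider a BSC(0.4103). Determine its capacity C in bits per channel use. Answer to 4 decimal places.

Binary symmetric channel: C = 1 − h₂(ε) where h₂ is the binary entropy function.
h₂(0.4103) = −0.4103·log₂0.4103 − 0.5897·log₂0.5897 = 0.9767.
C = 1 − 0.9767 = 0.0233 bits per channel use.

0.0233 bits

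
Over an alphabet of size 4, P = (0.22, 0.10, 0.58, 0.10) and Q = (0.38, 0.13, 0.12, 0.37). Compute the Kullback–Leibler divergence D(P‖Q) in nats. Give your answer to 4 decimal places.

0.6365 nats

D(P‖Q) = Σ p·ln(p/q).
  0.22·ln(0.22/0.38) = -0.12024
  0.10·ln(0.10/0.13) = -0.02624
  0.58·ln(0.58/0.12) = 0.91381
  0.10·ln(0.10/0.37) = -0.13083
D(P‖Q) = 0.6365 nats.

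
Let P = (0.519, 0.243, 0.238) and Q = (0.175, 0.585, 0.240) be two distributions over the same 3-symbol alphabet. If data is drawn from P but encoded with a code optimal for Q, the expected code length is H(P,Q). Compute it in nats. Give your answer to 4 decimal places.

H(P,Q) = −Σ p·ln q.
  −0.519·ln(0.175) = 0.90460
  −0.243·ln(0.585) = 0.13028
  −0.238·ln(0.240) = 0.33965
H(P,Q) = 1.3745 nats.

1.3745 nats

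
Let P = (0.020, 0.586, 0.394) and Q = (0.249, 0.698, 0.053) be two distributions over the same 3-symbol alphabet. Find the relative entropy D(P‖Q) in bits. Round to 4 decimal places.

D(P‖Q) = Σ p·log₂(p/q).
  0.020·log₂(0.020/0.249) = -0.07276
  0.586·log₂(0.586/0.698) = -0.14786
  0.394·log₂(0.394/0.053) = 1.14029
D(P‖Q) = 0.9197 bits.

0.9197 bits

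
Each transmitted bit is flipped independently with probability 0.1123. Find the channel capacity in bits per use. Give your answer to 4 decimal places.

0.4932 bits

Binary symmetric channel: C = 1 − h₂(ε) where h₂ is the binary entropy function.
h₂(0.1123) = −0.1123·log₂0.1123 − 0.8877·log₂0.8877 = 0.5068.
C = 1 − 0.5068 = 0.4932 bits per channel use.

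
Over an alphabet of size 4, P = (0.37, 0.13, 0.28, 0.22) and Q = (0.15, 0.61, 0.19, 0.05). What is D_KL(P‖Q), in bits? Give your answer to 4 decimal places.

0.8189 bits

D(P‖Q) = Σ p·log₂(p/q).
  0.37·log₂(0.37/0.15) = 0.48195
  0.13·log₂(0.13/0.61) = -0.28994
  0.28·log₂(0.28/0.19) = 0.15664
  0.22·log₂(0.22/0.05) = 0.47025
D(P‖Q) = 0.8189 bits.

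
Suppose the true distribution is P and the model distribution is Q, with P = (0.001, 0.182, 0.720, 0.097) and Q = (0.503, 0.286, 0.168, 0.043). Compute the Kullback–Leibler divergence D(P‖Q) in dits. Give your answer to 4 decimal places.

D(P‖Q) = Σ p·log₁₀(p/q).
  0.001·log₁₀(0.001/0.503) = -0.00270
  0.182·log₁₀(0.182/0.286) = -0.03573
  0.720·log₁₀(0.720/0.168) = 0.45506
  0.097·log₁₀(0.097/0.043) = 0.03427
D(P‖Q) = 0.4509 dits.

0.4509 dits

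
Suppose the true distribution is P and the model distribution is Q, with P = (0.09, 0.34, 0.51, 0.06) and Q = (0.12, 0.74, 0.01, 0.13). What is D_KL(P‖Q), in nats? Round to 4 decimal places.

D(P‖Q) = Σ p·ln(p/q).
  0.09·ln(0.09/0.12) = -0.02589
  0.34·ln(0.34/0.74) = -0.26442
  0.51·ln(0.51/0.01) = 2.00523
  0.06·ln(0.06/0.13) = -0.04639
D(P‖Q) = 1.6685 nats.

1.6685 nats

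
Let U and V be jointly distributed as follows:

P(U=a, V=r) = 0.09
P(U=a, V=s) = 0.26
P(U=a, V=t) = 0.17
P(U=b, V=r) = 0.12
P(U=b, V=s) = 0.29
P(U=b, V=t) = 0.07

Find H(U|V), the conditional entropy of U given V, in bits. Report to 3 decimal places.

Chain rule: H(U|V) = H(U,V) − H(V).
Marginals: p(U) = (0.5200, 0.4800), p(V) = (0.2100, 0.5500, 0.2400).
H(U,V) = 2.4061 bits; H(V) = 1.4413 bits.
H(U|V) = 2.4061 − 1.4413 = 0.965 bits.

0.965 bits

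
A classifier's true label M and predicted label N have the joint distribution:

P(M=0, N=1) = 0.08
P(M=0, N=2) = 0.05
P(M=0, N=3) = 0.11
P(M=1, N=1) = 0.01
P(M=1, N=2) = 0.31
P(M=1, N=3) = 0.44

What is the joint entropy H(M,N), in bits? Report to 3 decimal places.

H(M,N) = −Σ p(x,y)·log₂ p(x,y) over all 6 cells.
  cell (0,1): −0.08·log₂0.08 = 0.2915
  cell (0,2): −0.05·log₂0.05 = 0.2161
  cell (0,3): −0.11·log₂0.11 = 0.3503
  cell (1,1): −0.01·log₂0.01 = 0.0664
  cell (1,2): −0.31·log₂0.31 = 0.5238
  cell (1,3): −0.44·log₂0.44 = 0.5211
Sum = 1.969 bits.

1.969 bits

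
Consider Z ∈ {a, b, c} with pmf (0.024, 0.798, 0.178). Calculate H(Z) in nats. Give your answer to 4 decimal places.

0.5768 nats

H(Z) = −Σ p·ln p.
  −(0.024)·ln(0.024) = 0.08951
  −(0.798)·ln(0.798) = 0.18007
  −(0.178)·ln(0.178) = 0.30722
Sum: 0.08951 + 0.18007 + 0.30722 = 0.5768 nats.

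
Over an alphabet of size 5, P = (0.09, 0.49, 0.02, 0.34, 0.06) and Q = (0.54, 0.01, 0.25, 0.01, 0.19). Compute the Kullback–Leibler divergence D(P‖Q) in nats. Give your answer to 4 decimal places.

2.8250 nats

D(P‖Q) = Σ p·ln(p/q).
  0.09·ln(0.09/0.54) = -0.16126
  0.49·ln(0.49/0.01) = 1.90699
  0.02·ln(0.02/0.25) = -0.05051
  0.34·ln(0.34/0.01) = 1.19896
  0.06·ln(0.06/0.19) = -0.06916
D(P‖Q) = 2.8250 nats.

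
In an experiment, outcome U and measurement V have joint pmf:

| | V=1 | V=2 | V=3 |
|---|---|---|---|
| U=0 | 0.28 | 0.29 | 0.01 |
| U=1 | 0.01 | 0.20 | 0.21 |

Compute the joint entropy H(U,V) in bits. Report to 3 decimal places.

H(U,V) = −Σ p(x,y)·log₂ p(x,y) over all 6 cells.
  cell (0,1): −0.28·log₂0.28 = 0.5142
  cell (0,2): −0.29·log₂0.29 = 0.5179
  cell (0,3): −0.01·log₂0.01 = 0.0664
  cell (1,1): −0.01·log₂0.01 = 0.0664
  cell (1,2): −0.20·log₂0.20 = 0.4644
  cell (1,3): −0.21·log₂0.21 = 0.4728
Sum = 2.102 bits.

2.102 bits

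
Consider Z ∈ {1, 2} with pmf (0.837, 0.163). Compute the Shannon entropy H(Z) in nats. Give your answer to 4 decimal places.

H(Z) = −Σ p·ln p.
  −(0.837)·ln(0.837) = 0.14893
  −(0.163)·ln(0.163) = 0.29568
Sum: 0.14893 + 0.29568 = 0.4446 nats.

0.4446 nats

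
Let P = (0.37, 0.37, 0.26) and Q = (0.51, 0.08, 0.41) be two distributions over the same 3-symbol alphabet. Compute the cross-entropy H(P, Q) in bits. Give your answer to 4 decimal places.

2.0421 bits

H(P,Q) = −Σ p·log₂ q.
  −0.37·log₂(0.51) = 0.35943
  −0.37·log₂(0.08) = 1.34823
  −0.26·log₂(0.41) = 0.33444
H(P,Q) = 2.0421 bits.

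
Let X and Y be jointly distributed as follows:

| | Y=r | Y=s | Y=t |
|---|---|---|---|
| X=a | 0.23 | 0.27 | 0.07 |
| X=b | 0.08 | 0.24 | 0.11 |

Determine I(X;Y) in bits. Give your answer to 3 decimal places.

Marginals: p(X) = (0.5700, 0.4300), p(Y) = (0.3100, 0.5100, 0.1800).
I(X;Y) = H(X) + H(Y) − H(X,Y).
H(X) = 0.9858, H(Y) = 1.4645, H(X,Y) = 2.4022.
I(X;Y) = 0.9858 + 1.4645 − 2.4022 = 0.048 bits.

0.048 bits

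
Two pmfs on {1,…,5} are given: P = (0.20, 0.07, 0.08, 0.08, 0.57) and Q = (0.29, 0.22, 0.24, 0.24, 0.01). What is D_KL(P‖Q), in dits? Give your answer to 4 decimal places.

D(P‖Q) = Σ p·log₁₀(p/q).
  0.20·log₁₀(0.20/0.29) = -0.03227
  0.07·log₁₀(0.07/0.22) = -0.03481
  0.08·log₁₀(0.08/0.24) = -0.03817
  0.08·log₁₀(0.08/0.24) = -0.03817
  0.57·log₁₀(0.57/0.01) = 1.00085
D(P‖Q) = 0.8574 dits.

0.8574 dits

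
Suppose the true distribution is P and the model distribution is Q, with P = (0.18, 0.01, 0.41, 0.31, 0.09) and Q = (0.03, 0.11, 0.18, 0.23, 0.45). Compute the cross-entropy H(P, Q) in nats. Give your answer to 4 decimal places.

1.8838 nats

H(P,Q) = −Σ p·ln q.
  −0.18·ln(0.03) = 0.63118
  −0.01·ln(0.11) = 0.02207
  −0.41·ln(0.18) = 0.70307
  −0.31·ln(0.23) = 0.45560
  −0.09·ln(0.45) = 0.07187
H(P,Q) = 1.8838 nats.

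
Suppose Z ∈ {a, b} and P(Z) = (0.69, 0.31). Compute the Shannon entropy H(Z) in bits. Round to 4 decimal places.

H(Z) = −Σ p·log₂ p.
  −(0.69)·log₂(0.69) = 0.36938
  −(0.31)·log₂(0.31) = 0.52379
Sum: 0.36938 + 0.52379 = 0.8932 bits.

0.8932 bits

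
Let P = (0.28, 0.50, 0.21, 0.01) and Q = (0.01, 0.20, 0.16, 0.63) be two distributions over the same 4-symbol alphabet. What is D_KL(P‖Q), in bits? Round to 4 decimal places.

D(P‖Q) = Σ p·log₂(p/q).
  0.28·log₂(0.28/0.01) = 1.34606
  0.50·log₂(0.50/0.20) = 0.66096
  0.21·log₂(0.21/0.16) = 0.08239
  0.01·log₂(0.01/0.63) = -0.05977
D(P‖Q) = 2.0296 bits.

2.0296 bits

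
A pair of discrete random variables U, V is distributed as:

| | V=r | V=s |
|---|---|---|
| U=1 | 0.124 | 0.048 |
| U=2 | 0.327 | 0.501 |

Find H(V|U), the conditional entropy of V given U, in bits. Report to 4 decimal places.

0.9483 bits

Marginals: p(U) = (0.1720, 0.8280), p(V) = (0.4510, 0.5490).
H(V|U) = Σ p(U) · H(V|U=·).
  U=1: p=0.1720, H(V|U=1) = 0.8542
  U=2: p=0.8280, H(V|U=2) = 0.9679
Weighted sum = 0.9483 bits.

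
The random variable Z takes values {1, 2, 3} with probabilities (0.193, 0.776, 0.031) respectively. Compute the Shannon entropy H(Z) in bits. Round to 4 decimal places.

0.8973 bits

H(Z) = −Σ p·log₂ p.
  −(0.193)·log₂(0.193) = 0.45805
  −(0.776)·log₂(0.776) = 0.28392
  −(0.031)·log₂(0.031) = 0.15536
Sum: 0.45805 + 0.28392 + 0.15536 = 0.8973 bits.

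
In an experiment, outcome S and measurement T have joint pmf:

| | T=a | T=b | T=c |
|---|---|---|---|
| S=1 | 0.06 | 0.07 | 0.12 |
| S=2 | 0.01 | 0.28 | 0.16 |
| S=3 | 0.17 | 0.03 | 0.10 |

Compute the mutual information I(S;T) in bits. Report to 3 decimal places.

Marginals: p(S) = (0.2500, 0.4500, 0.3000), p(T) = (0.2400, 0.3800, 0.3800).
I(S;T) = Σ p(x,y)·log₂[p(x,y)/(p(x)p(y))].
  (1,a): 0.06·log₂(1.0000) = 0.0000
  (1,b): 0.07·log₂(0.7368) = -0.0308
  (1,c): 0.12·log₂(1.2632) = 0.0404
  (2,a): 0.01·log₂(0.0926) = -0.0343
  (2,b): 0.28·log₂(1.6374) = 0.1992
  (2,c): 0.16·log₂(0.9357) = -0.0153
  (3,a): 0.17·log₂(2.3611) = 0.2107
  (3,b): 0.03·log₂(0.2632) = -0.0578
  (3,c): 0.10·log₂(0.8772) = -0.0189
Sum = 0.293 bits.

0.293 bits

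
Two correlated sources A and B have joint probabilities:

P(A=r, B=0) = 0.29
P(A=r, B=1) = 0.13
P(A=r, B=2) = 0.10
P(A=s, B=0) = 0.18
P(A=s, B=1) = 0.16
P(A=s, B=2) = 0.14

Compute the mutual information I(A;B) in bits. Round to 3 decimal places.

Marginals: p(A) = (0.5200, 0.4800), p(B) = (0.4700, 0.2900, 0.2400).
I(A;B) = Σ p(x,y)·log₂[p(x,y)/(p(x)p(y))].
  (r,0): 0.29·log₂(1.1866) = 0.0716
  (r,1): 0.13·log₂(0.8621) = -0.0278
  (r,2): 0.10·log₂(0.8013) = -0.0320
  (s,0): 0.18·log₂(0.7979) = -0.0586
  (s,1): 0.16·log₂(1.1494) = 0.0321
  (s,2): 0.14·log₂(1.2153) = 0.0394
Sum = 0.025 bits.

0.025 bits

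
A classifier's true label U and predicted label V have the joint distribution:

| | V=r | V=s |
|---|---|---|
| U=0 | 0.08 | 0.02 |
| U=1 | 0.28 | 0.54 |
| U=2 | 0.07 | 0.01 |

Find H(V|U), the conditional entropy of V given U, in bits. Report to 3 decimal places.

0.875 bits

Chain rule: H(V|U) = H(U,V) − H(U).
Marginals: p(U) = (0.1000, 0.8200, 0.0800), p(V) = (0.4300, 0.5700).
H(U,V) = 1.7336 bits; H(U) = 0.8585 bits.
H(V|U) = 1.7336 − 0.8585 = 0.875 bits.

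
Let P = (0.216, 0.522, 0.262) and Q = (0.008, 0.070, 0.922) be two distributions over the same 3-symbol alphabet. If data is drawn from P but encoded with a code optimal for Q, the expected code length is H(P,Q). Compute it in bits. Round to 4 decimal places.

3.5380 bits

H(P,Q) = −Σ p·log₂ q.
  −0.216·log₂(0.008) = 1.50461
  −0.522·log₂(0.070) = 2.00265
  −0.262·log₂(0.922) = 0.03070
H(P,Q) = 3.5380 bits.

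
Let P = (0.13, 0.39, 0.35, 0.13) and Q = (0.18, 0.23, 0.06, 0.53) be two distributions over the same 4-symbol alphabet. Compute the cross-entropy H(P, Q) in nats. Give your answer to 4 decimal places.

1.8633 nats

H(P,Q) = −Σ p·ln q.
  −0.13·ln(0.18) = 0.22292
  −0.39·ln(0.23) = 0.57317
  −0.35·ln(0.06) = 0.98469
  −0.13·ln(0.53) = 0.08253
H(P,Q) = 1.8633 nats.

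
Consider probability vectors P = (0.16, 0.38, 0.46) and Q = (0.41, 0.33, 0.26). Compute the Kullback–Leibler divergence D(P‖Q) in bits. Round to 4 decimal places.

0.2388 bits

D(P‖Q) = Σ p·log₂(p/q).
  0.16·log₂(0.16/0.41) = -0.21721
  0.38·log₂(0.38/0.33) = 0.07734
  0.46·log₂(0.46/0.26) = 0.37864
D(P‖Q) = 0.2388 bits.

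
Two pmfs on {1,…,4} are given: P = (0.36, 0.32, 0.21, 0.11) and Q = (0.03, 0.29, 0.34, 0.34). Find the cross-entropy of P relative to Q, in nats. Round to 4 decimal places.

H(P,Q) = −Σ p·ln q.
  −0.36·ln(0.03) = 1.26236
  −0.32·ln(0.29) = 0.39612
  −0.21·ln(0.34) = 0.22655
  −0.11·ln(0.34) = 0.11867
H(P,Q) = 2.0037 nats.

2.0037 nats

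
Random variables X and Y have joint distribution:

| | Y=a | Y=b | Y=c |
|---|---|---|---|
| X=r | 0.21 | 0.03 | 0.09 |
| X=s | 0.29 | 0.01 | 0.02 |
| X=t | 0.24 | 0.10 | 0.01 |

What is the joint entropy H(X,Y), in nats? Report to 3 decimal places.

1.752 nats

H(X,Y) = −Σ p(x,y)·ln p(x,y) over all 9 cells.
  cell (r,a): −0.21·ln0.21 = 0.3277
  cell (r,b): −0.03·ln0.03 = 0.1052
  cell (r,c): −0.09·ln0.09 = 0.2167
  cell (s,a): −0.29·ln0.29 = 0.3590
  cell (s,b): −0.01·ln0.01 = 0.0461
  cell (s,c): −0.02·ln0.02 = 0.0782
  cell (t,a): −0.24·ln0.24 = 0.3425
  cell (t,b): −0.10·ln0.10 = 0.2303
  cell (t,c): −0.01·ln0.01 = 0.0461
Sum = 1.752 nats.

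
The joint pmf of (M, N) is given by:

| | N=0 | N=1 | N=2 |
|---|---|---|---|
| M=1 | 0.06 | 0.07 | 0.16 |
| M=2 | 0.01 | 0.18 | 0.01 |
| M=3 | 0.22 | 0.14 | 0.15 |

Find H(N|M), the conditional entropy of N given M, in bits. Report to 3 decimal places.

Marginals: p(M) = (0.2900, 0.2000, 0.5100), p(N) = (0.2900, 0.3900, 0.3200).
H(N|M) = Σ p(M) · H(N|M=·).
  M=1: p=0.2900, H(N|M=1) = 1.4386
  M=2: p=0.2000, H(N|M=2) = 0.5690
  M=3: p=0.5100, H(N|M=3) = 1.5545
Weighted sum = 1.324 bits.

1.324 bits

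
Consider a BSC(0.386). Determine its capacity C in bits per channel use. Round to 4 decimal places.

0.0378 bits

Binary symmetric channel: C = 1 − h₂(ε) where h₂ is the binary entropy function.
h₂(0.386) = −0.386·log₂0.386 − 0.614·log₂0.614 = 0.9622.
C = 1 − 0.9622 = 0.0378 bits per channel use.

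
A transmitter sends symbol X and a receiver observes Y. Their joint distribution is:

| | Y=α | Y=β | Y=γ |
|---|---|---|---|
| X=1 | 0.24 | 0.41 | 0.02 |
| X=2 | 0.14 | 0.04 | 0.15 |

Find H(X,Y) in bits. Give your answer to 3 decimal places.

H(X,Y) = −Σ p(x,y)·log₂ p(x,y) over all 6 cells.
  cell (1,α): −0.24·log₂0.24 = 0.4941
  cell (1,β): −0.41·log₂0.41 = 0.5274
  cell (1,γ): −0.02·log₂0.02 = 0.1129
  cell (2,α): −0.14·log₂0.14 = 0.3971
  cell (2,β): −0.04·log₂0.04 = 0.1858
  cell (2,γ): −0.15·log₂0.15 = 0.4105
Sum = 2.128 bits.

2.128 bits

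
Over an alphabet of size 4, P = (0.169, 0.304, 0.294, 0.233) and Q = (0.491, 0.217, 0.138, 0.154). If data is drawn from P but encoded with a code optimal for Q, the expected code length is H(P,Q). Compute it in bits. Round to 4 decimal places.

H(P,Q) = −Σ p·log₂ q.
  −0.169·log₂(0.491) = 0.17343
  −0.304·log₂(0.217) = 0.67009
  −0.294·log₂(0.138) = 0.84003
  −0.233·log₂(0.154) = 0.62887
H(P,Q) = 2.3124 bits.

2.3124 bits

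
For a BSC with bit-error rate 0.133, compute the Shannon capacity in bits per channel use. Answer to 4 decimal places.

0.4344 bits

Binary symmetric channel: C = 1 − h₂(ε) where h₂ is the binary entropy function.
h₂(0.133) = −0.133·log₂0.133 − 0.867·log₂0.867 = 0.5656.
C = 1 − 0.5656 = 0.4344 bits per channel use.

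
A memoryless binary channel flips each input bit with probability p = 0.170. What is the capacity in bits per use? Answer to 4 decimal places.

Binary symmetric channel: C = 1 − h₂(ε) where h₂ is the binary entropy function.
h₂(0.170) = −0.170·log₂0.170 − 0.830·log₂0.830 = 0.6577.
C = 1 − 0.6577 = 0.3423 bits per channel use.

0.3423 bits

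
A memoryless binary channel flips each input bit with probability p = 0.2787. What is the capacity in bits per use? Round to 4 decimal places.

Binary symmetric channel: C = 1 − h₂(ε) where h₂ is the binary entropy function.
h₂(0.2787) = −0.2787·log₂0.2787 − 0.7213·log₂0.7213 = 0.8537.
C = 1 − 0.8537 = 0.1463 bits per channel use.

0.1463 bits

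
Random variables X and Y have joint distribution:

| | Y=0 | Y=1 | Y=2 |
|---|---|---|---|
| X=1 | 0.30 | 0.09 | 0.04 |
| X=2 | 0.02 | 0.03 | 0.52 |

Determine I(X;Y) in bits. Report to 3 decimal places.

Marginals: p(X) = (0.4300, 0.5700), p(Y) = (0.3200, 0.1200, 0.5600).
I(X;Y) = H(X) + H(Y) − H(X,Y).
H(X) = 0.9858, H(Y) = 1.3615, H(X,Y) = 1.7747.
I(X;Y) = 0.9858 + 1.3615 − 1.7747 = 0.573 bits.

0.573 bits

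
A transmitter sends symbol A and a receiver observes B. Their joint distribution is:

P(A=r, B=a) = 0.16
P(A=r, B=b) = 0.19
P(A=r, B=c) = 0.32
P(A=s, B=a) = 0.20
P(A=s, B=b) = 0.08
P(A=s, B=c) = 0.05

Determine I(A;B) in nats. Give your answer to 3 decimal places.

Marginals: p(A) = (0.6700, 0.3300), p(B) = (0.3600, 0.2700, 0.3700).
I(A;B) = H(A) + H(B) − H(A,B).
H(A) = 0.6342, H(B) = 1.0892, H(A,B) = 1.6471.
I(A;B) = 0.6342 + 1.0892 − 1.6471 = 0.076 nats.

0.076 nats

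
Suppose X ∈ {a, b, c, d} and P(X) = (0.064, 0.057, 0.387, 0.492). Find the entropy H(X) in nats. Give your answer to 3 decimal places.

H(X) = −Σ p·ln p.
  −(0.064)·ln(0.064) = 0.1759
  −(0.057)·ln(0.057) = 0.1633
  −(0.387)·ln(0.387) = 0.3674
  −(0.492)·ln(0.492) = 0.3490
Sum: 0.1759 + 0.1633 + 0.3674 + 0.3490 = 1.056 nats.

1.056 nats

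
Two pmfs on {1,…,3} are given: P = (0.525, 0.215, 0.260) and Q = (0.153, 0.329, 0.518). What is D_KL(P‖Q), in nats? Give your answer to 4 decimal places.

D(P‖Q) = Σ p·ln(p/q).
  0.525·ln(0.525/0.153) = 0.64730
  0.215·ln(0.215/0.329) = -0.09147
  0.260·ln(0.260/0.518) = -0.17922
D(P‖Q) = 0.3766 nats.

0.3766 nats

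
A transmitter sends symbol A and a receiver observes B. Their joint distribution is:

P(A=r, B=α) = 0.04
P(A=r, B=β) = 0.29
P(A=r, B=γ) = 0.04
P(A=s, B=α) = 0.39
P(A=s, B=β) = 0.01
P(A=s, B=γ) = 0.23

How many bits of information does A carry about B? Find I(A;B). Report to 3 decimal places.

0.532 bits

Marginals: p(A) = (0.3700, 0.6300), p(B) = (0.4300, 0.3000, 0.2700).
I(A;B) = Σ p(x,y)·log₂[p(x,y)/(p(x)p(y))].
  (r,α): 0.04·log₂(0.2514) = -0.0797
  (r,β): 0.29·log₂(2.6126) = 0.4018
  (r,γ): 0.04·log₂(0.4004) = -0.0528
  (s,α): 0.39·log₂(1.4396) = 0.2050
  (s,β): 0.01·log₂(0.0529) = -0.0424
  (s,γ): 0.23·log₂(1.3521) = 0.1001
Sum = 0.532 bits.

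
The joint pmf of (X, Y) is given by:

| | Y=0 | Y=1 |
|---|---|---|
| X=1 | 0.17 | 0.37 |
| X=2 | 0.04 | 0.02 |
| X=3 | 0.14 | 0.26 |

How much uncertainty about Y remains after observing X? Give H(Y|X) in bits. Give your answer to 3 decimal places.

Chain rule: H(Y|X) = H(X,Y) − H(X).
Marginals: p(X) = (0.5400, 0.0600, 0.4000), p(Y) = (0.3500, 0.6500).
H(X,Y) = 2.1663 bits; H(X) = 1.2523 bits.
H(Y|X) = 2.1663 − 1.2523 = 0.914 bits.

0.914 bits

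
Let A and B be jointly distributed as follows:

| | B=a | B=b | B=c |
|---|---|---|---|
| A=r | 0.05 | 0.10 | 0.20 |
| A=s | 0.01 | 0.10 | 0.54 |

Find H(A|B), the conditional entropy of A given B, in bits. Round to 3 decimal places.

Marginals: p(A) = (0.3500, 0.6500), p(B) = (0.0600, 0.2000, 0.7400).
H(A|B) = Σ p(B) · H(A|B=·).
  B=a: p=0.0600, H(A|B=a) = 0.6500
  B=b: p=0.2000, H(A|B=b) = 1.0000
  B=c: p=0.7400, H(A|B=c) = 0.8419
Weighted sum = 0.862 bits.

0.862 bits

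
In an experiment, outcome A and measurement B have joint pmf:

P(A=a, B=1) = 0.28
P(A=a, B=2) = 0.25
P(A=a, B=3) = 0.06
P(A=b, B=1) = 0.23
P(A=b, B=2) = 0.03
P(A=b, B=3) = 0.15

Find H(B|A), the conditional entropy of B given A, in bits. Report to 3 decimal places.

Marginals: p(A) = (0.5900, 0.4100), p(B) = (0.5100, 0.2800, 0.2100).
H(B|A) = Σ p(A) · H(B|A=·).
  A=a: p=0.5900, H(B|A=a) = 1.3706
  A=b: p=0.4100, H(B|A=b) = 1.2746
Weighted sum = 1.331 bits.

1.331 bits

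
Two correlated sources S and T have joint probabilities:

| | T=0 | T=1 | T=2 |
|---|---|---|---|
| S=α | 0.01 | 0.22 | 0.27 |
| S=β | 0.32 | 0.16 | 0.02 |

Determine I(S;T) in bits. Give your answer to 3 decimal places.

Marginals: p(S) = (0.5000, 0.5000), p(T) = (0.3300, 0.3800, 0.2900).
I(S;T) = H(S) + H(T) − H(S,T).
H(S) = 1.0000, H(T) = 1.5762, H(S,T) = 2.1190.
I(S;T) = 1.0000 + 1.5762 − 2.1190 = 0.457 bits.

0.457 bits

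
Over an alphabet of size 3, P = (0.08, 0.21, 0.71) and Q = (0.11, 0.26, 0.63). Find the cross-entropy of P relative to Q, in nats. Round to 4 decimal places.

0.7875 nats

H(P,Q) = −Σ p·ln q.
  −0.08·ln(0.11) = 0.17658
  −0.21·ln(0.26) = 0.28289
  −0.71·ln(0.63) = 0.32805
H(P,Q) = 0.7875 nats.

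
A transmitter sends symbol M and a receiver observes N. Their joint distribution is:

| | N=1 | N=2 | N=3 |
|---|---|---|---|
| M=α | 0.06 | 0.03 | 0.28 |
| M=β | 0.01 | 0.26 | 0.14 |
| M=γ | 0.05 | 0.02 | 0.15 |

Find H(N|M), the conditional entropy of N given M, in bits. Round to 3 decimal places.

1.079 bits

Chain rule: H(N|M) = H(M,N) − H(M).
Marginals: p(M) = (0.3700, 0.4100, 0.2200), p(N) = (0.1200, 0.3100, 0.5700).
H(M,N) = 2.6179 bits; H(M) = 1.5387 bits.
H(N|M) = 2.6179 − 1.5387 = 1.079 bits.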